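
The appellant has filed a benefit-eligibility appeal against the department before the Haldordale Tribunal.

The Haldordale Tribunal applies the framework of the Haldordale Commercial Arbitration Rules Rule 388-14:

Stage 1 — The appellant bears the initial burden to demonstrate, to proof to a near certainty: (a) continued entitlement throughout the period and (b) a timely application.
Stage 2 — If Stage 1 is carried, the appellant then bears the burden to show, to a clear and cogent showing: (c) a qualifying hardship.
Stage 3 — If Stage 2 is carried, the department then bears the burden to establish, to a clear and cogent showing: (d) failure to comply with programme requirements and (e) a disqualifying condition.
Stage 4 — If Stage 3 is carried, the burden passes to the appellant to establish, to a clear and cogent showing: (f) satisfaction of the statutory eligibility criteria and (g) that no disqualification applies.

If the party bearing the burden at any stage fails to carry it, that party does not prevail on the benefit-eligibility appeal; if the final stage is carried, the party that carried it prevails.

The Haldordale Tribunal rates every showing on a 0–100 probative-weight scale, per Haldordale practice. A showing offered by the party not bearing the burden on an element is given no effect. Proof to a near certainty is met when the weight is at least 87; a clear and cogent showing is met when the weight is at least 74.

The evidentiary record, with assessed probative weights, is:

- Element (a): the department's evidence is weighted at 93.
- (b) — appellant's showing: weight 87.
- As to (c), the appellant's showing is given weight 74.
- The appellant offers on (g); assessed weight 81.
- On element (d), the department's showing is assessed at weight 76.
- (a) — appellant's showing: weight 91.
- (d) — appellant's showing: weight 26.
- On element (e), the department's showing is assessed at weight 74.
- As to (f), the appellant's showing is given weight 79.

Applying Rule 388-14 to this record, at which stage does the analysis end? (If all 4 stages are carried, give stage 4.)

stage 4

Stage 1 (appellant, proof to a near certainty, weight is at least 87): (a) 91 (department's 93 disregarded) ≥ 87 — meets; (b) 87 ≥ 87 — meets.
  Stage 1 carried; the burden remains with the appellant.
Stage 2 (appellant, a clear and cogent showing, weight is at least 74): (c) 74 ≥ 74 — meets.
  Stage 2 carried; the burden shifts to the department.
Stage 3 (department, a clear and cogent showing, weight is at least 74): (d) 76 (appellant's 26 disregarded) ≥ 74 — meets; (e) 74 ≥ 74 — meets.
  Stage 3 carried; the burden shifts to the appellant.
Stage 4 (appellant, a clear and cogent showing, weight is at least 74): (f) 79 ≥ 74 — meets; (g) 81 ≥ 74 — meets.
  Stage 4 carried; the final stage is satisfied.
With every stage satisfied, the appellant prevails.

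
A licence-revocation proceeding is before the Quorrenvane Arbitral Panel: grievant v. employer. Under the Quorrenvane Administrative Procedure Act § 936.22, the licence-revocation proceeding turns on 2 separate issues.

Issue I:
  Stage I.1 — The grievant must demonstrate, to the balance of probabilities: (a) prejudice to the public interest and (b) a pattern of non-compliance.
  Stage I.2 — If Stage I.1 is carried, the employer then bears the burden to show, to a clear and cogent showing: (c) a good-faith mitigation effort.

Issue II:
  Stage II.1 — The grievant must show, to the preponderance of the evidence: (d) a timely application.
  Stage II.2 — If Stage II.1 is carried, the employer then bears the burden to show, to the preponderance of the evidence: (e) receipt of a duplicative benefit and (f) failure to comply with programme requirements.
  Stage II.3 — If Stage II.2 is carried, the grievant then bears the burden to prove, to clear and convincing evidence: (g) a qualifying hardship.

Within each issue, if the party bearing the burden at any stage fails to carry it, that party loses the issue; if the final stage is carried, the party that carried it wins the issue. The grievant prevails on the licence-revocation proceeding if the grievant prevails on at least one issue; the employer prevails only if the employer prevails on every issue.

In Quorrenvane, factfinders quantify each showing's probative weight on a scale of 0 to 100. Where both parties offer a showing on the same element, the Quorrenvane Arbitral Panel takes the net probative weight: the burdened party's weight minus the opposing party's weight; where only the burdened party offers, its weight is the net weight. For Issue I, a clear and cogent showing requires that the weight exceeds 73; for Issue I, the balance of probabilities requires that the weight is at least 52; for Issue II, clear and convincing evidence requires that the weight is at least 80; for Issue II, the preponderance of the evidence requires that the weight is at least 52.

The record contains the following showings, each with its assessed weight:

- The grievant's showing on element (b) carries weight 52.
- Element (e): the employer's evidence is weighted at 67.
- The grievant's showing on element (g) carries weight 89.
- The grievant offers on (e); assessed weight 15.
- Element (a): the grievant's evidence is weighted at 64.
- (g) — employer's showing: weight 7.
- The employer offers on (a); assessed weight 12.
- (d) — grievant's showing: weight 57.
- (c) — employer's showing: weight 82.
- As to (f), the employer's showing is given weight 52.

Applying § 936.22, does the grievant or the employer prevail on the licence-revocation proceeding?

grievant

— Issue I —
At Stage I.1 the grievant must meet the balance of probabilities (weight is at least 52): on (a) the weight is 64 less the opposing 12 gives net 52, ≥ 52, so (a) meets the standard; on (b) the weight is 52, which does reach 52, so (b) meets the standard.
  The grievant carries Stage I.1; the employer now bears the burden.
At Stage I.2 the employer must meet a clear and cogent showing (weight exceeds 73): on (c) the weight is 82, which does exceed 73, so (c) meets the standard.
  Stage I.2 carried; the final stage is satisfied.
All stages carried — the employer prevails on this issue.
— Issue II —
At Stage II.1 the grievant must meet the preponderance of the evidence (weight is at least 52): on (d) the weight is 57, which does reach 52, so (d) meets the standard.
  Stage II.1 carried; the burden shifts to the employer.
At Stage II.2 the employer must meet the preponderance of the evidence (weight is at least 52): on (e) the weight is 67 less the opposing 15 gives net 52, ≥ 52, so (e) meets the standard; on (f) the weight is 52, ≥ 52, so (f) meets the standard.
  The employer carries Stage II.2; the grievant now bears the burden.
At Stage II.3 the grievant must meet clear and convincing evidence (weight is at least 80): on (g) the weight is 89 less the opposing 7 gives net 82, which does reach 80, so (g) meets the standard.
  The grievant carries the last stage.
All stages carried — the grievant prevails on this issue.
Per-issue: Issue I → employer; Issue II → grievant. The grievant must prevail on at least one issue; overall, the grievant prevails.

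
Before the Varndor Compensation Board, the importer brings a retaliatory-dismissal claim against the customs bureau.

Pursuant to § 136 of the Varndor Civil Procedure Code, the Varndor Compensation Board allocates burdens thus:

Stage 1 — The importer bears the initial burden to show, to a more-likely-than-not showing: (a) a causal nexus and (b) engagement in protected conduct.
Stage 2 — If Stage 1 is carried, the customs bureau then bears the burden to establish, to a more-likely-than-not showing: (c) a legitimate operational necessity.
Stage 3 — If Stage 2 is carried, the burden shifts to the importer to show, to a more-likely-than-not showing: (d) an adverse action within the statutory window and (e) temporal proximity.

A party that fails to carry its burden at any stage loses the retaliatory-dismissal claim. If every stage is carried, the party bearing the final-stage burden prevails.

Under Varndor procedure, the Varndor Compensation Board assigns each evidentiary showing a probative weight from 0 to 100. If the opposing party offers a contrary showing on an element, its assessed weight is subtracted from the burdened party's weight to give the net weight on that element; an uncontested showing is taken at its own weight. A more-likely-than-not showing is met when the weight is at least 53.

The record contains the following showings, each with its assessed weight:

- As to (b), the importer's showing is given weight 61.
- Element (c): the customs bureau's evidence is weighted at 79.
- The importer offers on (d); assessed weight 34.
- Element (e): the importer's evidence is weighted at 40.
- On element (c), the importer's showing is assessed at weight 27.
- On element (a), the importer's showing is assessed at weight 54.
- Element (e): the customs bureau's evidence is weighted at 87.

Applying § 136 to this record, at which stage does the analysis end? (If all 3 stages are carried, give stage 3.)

Stage 1 — burden on importer; standard: a more-likely-than-not showing (weight is at least 53).
    (a): 54 ≥ 53 [met]
    (b): 61 ≥ 53 [met]
  The importer carries Stage 1; the customs bureau now bears the burden.
Stage 2 — burden on customs bureau; standard: a more-likely-than-not showing (weight is at least 53).
    (c): 79 − 27 = 52 < 53 [not met]
  The customs bureau does not carry Stage 2.
So the importer prevails.

stage 2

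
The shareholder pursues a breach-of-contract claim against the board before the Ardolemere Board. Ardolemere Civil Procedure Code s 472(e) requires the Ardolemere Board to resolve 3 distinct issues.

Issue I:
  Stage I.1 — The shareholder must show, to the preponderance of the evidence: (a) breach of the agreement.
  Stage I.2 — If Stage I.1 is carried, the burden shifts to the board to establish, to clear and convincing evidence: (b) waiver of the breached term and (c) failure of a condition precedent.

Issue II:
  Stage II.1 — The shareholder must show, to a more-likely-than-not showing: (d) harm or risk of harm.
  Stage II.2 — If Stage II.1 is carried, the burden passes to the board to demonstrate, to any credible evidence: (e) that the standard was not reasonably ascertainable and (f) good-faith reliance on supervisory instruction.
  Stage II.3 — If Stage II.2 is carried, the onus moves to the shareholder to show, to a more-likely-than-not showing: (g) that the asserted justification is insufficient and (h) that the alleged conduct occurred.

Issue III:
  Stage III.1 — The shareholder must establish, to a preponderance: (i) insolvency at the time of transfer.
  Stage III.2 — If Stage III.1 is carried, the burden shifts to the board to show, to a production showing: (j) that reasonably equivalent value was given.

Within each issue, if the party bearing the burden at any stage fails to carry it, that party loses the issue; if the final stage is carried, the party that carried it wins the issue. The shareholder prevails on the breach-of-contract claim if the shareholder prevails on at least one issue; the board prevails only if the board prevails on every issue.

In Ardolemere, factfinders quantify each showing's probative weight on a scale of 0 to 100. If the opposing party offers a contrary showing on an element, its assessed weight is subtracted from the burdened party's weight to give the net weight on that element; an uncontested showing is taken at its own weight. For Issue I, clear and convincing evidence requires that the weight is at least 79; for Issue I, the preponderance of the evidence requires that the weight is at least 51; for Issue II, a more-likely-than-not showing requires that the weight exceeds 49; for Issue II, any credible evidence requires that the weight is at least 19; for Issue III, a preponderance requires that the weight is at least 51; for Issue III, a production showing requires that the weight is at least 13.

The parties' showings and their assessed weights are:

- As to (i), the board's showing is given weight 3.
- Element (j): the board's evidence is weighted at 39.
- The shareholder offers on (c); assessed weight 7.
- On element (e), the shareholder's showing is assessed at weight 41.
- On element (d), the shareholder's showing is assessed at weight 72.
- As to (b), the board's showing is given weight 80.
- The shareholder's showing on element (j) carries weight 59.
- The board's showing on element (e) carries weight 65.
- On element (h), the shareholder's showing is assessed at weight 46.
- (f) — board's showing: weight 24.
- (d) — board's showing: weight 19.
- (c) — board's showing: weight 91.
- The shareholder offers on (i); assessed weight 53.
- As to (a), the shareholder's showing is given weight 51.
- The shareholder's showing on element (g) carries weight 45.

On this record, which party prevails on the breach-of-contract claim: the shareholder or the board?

— Issue I —
Stage I.1 (shareholder, the preponderance of the evidence, weight is at least 51): (a) 51 ≥ 51 — meets.
  Stage I.1 is satisfied; the onus moves to the board.
Stage I.2 (board, clear and convincing evidence, weight is at least 79): (b) 80 ≥ 79 — meets; (c) net 91−7=84 ≥ 79 — meets.
  All elements met at the final stage.
All stages carried — the board prevails on this issue.
— Issue II —
At Stage II.1 the shareholder must meet a more-likely-than-not showing (weight exceeds 49): on (d) the weight is 72 less the opposing 19 gives net 53, > 49, so (d) meets the standard.
  The shareholder carries Stage II.1; the board now bears the burden.
At Stage II.2 the board must meet any credible evidence (weight is at least 19): on (e) the weight is 65 less the opposing 41 gives net 24, which does reach 19, so (e) meets the standard; on (f) the weight is 24, ≥ 19, so (f) meets the standard.
  Stage II.2 carried; the burden shifts to the shareholder.
At Stage II.3 the shareholder must meet a more-likely-than-not showing (weight exceeds 49): on (g) the weight is 45, which does not exceed 49, so (g) does not meet the standard; on (h) the weight is 46, which does not exceed 49, so (h) does not meet the standard.
  The shareholder does not carry Stage II.3.
The board prevails on this issue.
— Issue III —
Stage III.1 — burden on shareholder; standard: a preponderance (weight is at least 51).
    (i): 53 − 3 = 50 < 51 [not met]
  Not every element is met, so the shareholder fails to carry Stage III.1.
The board prevails on this issue.
Per-issue: Issue I → board; Issue II → board; Issue III → board. The shareholder must prevail on at least one issue; overall, the board prevails.

board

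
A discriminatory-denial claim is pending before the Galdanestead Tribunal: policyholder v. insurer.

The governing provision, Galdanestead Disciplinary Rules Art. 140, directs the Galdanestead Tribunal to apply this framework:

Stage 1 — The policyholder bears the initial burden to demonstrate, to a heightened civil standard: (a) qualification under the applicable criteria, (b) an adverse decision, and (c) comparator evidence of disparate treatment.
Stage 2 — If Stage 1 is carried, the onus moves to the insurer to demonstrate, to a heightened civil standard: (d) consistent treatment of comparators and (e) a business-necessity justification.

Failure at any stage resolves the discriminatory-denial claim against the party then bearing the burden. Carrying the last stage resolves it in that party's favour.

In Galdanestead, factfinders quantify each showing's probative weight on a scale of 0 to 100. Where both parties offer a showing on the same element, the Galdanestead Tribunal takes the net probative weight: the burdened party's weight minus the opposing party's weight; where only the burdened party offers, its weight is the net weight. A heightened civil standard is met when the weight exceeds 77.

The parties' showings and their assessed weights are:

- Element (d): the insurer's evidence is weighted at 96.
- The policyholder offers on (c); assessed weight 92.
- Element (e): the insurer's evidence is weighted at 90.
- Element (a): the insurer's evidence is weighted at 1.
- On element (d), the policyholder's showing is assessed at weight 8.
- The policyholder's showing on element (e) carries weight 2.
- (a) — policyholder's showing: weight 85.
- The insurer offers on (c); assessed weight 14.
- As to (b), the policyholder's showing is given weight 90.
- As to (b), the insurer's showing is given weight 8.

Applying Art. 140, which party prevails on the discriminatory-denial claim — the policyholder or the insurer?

Stage 1 (policyholder, a heightened civil standard, weight exceeds 77): (a) net 85−1=84 > 77 — meets; (b) net 90−8=82 > 77 — meets; (c) net 92−14=78 > 77 — meets.
  All elements met. The burden passes to the insurer.
Stage 2 (insurer, a heightened civil standard, weight exceeds 77): (d) net 96−8=88 > 77 — meets; (e) net 90−2=88 > 77 — meets.
  The insurer carries the last stage.
All stages carried — the insurer prevails.

insurer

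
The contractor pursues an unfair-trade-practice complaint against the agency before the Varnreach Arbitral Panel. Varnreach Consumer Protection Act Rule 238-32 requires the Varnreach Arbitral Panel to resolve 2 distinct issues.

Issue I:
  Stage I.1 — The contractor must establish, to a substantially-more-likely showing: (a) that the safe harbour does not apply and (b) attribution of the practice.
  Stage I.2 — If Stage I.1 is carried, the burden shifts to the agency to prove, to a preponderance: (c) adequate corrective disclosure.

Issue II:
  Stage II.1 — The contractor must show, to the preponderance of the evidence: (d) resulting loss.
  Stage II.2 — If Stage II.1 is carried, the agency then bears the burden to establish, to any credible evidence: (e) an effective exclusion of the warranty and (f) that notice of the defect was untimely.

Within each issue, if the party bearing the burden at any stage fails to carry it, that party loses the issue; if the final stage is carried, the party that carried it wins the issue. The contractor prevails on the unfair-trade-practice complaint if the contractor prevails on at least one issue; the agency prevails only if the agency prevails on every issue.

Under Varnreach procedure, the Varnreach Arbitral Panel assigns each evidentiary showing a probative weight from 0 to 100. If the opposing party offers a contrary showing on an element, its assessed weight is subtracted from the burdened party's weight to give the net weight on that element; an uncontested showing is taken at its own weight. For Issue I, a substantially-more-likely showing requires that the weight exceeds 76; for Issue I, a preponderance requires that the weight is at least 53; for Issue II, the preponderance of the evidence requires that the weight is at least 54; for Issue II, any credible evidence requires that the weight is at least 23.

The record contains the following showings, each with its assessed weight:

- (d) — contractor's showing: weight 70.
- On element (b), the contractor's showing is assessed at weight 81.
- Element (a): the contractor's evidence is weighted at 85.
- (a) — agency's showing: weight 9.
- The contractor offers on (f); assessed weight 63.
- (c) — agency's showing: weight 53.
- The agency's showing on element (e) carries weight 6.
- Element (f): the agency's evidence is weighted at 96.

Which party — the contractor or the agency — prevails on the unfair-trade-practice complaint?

— Issue I —
Stage I.1 — burden on contractor; standard: a substantially-more-likely showing (weight exceeds 76).
    (a): 85 − 9 = 76 ≤ 76 [not met]
    (b): 81 > 76 [met]
  Not every element is met, so the contractor fails to carry Stage I.1.
So the agency prevails on this issue.
— Issue II —
At Stage II.1 the contractor must meet the preponderance of the evidence (weight is at least 54): on (d) the weight is 70, ≥ 54, so (d) meets the standard.
  All elements met. The burden passes to the agency.
At Stage II.2 the agency must meet any credible evidence (weight is at least 23): on (e) the weight is 6, < 23, so (e) does not meet the standard; on (f) the weight is 96 less the opposing 63 gives net 33, which does reach 23, so (f) meets the standard.
  Stage II.2 not carried; the agency fails its burden.
The contractor prevails on this issue.
Per-issue: Issue I → agency; Issue II → contractor. The contractor must prevail on at least one issue; overall, the contractor prevails.

contractor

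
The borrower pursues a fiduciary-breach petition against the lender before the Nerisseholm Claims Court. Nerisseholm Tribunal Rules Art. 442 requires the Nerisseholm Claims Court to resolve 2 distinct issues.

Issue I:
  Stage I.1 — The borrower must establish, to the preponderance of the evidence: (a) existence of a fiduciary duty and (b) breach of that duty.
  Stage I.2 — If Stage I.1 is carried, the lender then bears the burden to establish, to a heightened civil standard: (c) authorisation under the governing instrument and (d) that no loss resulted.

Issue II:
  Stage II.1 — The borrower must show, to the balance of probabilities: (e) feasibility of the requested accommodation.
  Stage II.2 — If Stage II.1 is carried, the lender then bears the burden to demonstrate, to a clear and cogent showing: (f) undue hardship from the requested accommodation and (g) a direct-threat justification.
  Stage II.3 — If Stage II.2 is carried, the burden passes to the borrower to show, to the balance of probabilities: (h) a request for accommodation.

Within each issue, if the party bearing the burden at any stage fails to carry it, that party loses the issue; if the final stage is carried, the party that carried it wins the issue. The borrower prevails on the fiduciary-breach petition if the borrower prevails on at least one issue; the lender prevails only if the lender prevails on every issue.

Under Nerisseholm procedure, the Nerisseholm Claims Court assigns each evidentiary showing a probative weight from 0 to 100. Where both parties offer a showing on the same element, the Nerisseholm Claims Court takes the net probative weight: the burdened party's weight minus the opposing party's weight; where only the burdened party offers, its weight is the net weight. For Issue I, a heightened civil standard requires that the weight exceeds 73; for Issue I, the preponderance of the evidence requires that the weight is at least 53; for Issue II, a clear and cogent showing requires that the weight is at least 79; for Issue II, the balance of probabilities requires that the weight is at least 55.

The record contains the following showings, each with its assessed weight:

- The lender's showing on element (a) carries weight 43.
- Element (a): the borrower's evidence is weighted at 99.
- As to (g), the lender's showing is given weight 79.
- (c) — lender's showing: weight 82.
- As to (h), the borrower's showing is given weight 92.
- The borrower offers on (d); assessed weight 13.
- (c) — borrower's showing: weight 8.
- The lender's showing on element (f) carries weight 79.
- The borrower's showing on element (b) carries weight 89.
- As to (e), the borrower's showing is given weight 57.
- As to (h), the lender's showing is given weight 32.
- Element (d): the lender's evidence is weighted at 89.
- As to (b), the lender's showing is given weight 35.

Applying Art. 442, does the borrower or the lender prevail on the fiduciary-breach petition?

— Issue I —
Stage I.1 — burden on borrower; standard: the preponderance of the evidence (weight is at least 53).
    (a): 99 − 43 = 56 ≥ 53 [met]
    (b): 89 − 35 = 54 ≥ 53 [met]
  The borrower carries Stage I.1; the lender now bears the burden.
Stage I.2 — burden on lender; standard: a heightened civil standard (weight exceeds 73).
    (c): 82 − 8 = 74 > 73 [met]
    (d): 89 − 13 = 76 > 73 [met]
  The lender carries the last stage.
All stages carried — the lender prevails on this issue.
— Issue II —
Stage II.1 — burden on borrower; standard: the balance of probabilities (weight is at least 55).
    (e): 57 ≥ 55 [met]
  All elements met. The burden passes to the lender.
Stage II.2 — burden on lender; standard: a clear and cogent showing (weight is at least 79).
    (f): 79 ≥ 79 [met]
    (g): 79 ≥ 79 [met]
  All elements met. The burden passes to the borrower.
Stage II.3 — burden on borrower; standard: the balance of probabilities (weight is at least 55).
    (h): 92 − 32 = 60 ≥ 55 [met]
  All elements met at the final stage.
All stages carried — the borrower prevails on this issue.
Per-issue: Issue I → lender; Issue II → borrower. The borrower must prevail on at least one issue; overall, the borrower prevails.

borrower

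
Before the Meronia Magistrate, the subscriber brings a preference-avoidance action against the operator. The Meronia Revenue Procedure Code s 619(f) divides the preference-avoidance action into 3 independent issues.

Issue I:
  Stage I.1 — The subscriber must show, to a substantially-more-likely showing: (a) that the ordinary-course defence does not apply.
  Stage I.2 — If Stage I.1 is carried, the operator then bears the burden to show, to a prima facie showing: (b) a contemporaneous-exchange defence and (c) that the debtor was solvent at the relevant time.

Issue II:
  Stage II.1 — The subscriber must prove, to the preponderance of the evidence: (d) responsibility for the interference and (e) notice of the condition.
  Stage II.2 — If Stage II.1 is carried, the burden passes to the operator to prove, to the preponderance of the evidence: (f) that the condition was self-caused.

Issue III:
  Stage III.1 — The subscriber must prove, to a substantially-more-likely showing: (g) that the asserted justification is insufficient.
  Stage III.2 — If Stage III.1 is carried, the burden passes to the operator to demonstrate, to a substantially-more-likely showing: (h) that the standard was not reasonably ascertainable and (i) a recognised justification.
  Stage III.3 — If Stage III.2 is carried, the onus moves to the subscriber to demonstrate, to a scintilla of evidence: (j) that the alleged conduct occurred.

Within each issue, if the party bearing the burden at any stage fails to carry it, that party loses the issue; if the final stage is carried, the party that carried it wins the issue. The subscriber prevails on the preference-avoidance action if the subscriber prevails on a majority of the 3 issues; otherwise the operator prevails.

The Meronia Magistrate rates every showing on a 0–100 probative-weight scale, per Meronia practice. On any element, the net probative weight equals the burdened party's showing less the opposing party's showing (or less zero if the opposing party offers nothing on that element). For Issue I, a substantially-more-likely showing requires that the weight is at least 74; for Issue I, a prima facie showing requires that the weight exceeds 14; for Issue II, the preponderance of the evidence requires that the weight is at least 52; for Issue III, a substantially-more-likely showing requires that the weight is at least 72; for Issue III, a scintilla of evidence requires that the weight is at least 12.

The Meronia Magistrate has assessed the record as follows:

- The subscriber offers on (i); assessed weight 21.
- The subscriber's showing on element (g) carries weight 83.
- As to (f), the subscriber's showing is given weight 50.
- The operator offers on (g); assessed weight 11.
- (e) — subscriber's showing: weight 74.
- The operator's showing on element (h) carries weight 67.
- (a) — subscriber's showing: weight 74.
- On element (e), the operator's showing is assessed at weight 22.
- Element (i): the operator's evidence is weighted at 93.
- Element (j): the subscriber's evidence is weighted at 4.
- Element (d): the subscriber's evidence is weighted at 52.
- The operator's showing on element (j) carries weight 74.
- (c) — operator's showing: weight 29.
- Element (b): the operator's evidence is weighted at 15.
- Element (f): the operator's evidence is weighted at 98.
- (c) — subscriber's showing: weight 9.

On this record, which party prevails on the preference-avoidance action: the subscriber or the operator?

— Issue I —
Stage I.1 — burden on subscriber; standard: a substantially-more-likely showing (weight is at least 74).
    (a): 74 ≥ 74 [met]
  The subscriber carries Stage I.1; the operator now bears the burden.
Stage I.2 — burden on operator; standard: a prima facie showing (weight exceeds 14).
    (b): 15 > 14 [met]
    (c): 29 − 9 = 20 > 14 [met]
  All elements met at the final stage.
With every stage satisfied, the operator prevails on this issue.
— Issue II —
Stage II.1 (subscriber, the preponderance of the evidence, weight is at least 52): (d) 52 ≥ 52 — meets; (e) net 74−22=52 ≥ 52 — meets.
  All elements met. The burden passes to the operator.
Stage II.2 (operator, the preponderance of the evidence, weight is at least 52): (f) net 98−50=48 < 52 — fails.
  Not every element is met, so the operator fails to carry Stage II.2.
The analysis ends at Stage II.2; the subscriber prevails on this issue.
— Issue III —
At Stage III.1 the subscriber must meet a substantially-more-likely showing (weight is at least 72): on (g) the weight is 83 less the opposing 11 gives net 72, ≥ 72, so (g) meets the standard.
  The subscriber carries Stage III.1; the operator now bears the burden.
At Stage III.2 the operator must meet a substantially-more-likely showing (weight is at least 72): on (h) the weight is 67, which does not reach 72, so (h) does not meet the standard; on (i) the weight is 93 less the opposing 21 gives net 72, which does reach 72, so (i) meets the standard.
  Not every element is met, so the operator fails to carry Stage III.2.
The subscriber prevails on this issue.
Per-issue: Issue I → operator; Issue II → subscriber; Issue III → subscriber. The subscriber must prevail on a majority of issues; overall, the subscriber prevails.

subscriber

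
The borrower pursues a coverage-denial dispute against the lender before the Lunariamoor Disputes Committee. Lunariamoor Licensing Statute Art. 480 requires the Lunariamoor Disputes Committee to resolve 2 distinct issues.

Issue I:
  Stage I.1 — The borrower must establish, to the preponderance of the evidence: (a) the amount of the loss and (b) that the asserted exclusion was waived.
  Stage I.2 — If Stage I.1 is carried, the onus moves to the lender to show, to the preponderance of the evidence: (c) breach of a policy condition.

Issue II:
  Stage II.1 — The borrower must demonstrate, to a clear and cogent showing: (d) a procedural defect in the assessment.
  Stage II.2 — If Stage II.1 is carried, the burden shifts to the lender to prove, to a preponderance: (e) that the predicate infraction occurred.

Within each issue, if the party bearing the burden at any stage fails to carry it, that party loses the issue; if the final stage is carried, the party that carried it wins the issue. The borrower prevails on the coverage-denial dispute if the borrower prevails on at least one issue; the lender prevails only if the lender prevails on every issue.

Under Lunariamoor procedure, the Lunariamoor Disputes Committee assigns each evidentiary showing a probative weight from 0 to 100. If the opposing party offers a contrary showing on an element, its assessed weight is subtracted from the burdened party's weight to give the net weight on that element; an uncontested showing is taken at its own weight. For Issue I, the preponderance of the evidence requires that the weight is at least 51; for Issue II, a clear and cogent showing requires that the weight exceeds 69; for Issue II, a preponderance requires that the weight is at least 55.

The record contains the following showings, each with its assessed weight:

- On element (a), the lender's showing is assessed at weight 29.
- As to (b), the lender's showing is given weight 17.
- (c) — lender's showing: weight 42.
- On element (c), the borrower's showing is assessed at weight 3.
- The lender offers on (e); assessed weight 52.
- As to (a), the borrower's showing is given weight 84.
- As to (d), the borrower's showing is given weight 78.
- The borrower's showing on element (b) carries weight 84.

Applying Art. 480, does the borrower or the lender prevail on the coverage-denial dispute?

— Issue I —
Stage I.1 — burden on borrower; standard: the preponderance of the evidence (weight is at least 51).
    (a): 84 − 29 = 55 ≥ 51 [met]
    (b): 84 − 17 = 67 ≥ 51 [met]
  All elements met. The burden passes to the lender.
Stage I.2 — burden on lender; standard: the preponderance of the evidence (weight is at least 51).
    (c): 42 − 3 = 39 < 51 [not met]
  Stage I.2 not carried; the lender fails its burden.
So the borrower prevails on this issue.
— Issue II —
Stage II.1 (borrower, a clear and cogent showing, weight exceeds 69): (d) 78 > 69 — meets.
  The borrower carries Stage II.1; the lender now bears the burden.
Stage II.2 (lender, a preponderance, weight is at least 55): (e) 52 < 55 — fails.
  The lender does not carry Stage II.2.
The analysis ends at Stage II.2; the borrower prevails on this issue.
Per-issue: Issue I → borrower; Issue II → borrower. The borrower must prevail on at least one issue; overall, the borrower prevails.

borrower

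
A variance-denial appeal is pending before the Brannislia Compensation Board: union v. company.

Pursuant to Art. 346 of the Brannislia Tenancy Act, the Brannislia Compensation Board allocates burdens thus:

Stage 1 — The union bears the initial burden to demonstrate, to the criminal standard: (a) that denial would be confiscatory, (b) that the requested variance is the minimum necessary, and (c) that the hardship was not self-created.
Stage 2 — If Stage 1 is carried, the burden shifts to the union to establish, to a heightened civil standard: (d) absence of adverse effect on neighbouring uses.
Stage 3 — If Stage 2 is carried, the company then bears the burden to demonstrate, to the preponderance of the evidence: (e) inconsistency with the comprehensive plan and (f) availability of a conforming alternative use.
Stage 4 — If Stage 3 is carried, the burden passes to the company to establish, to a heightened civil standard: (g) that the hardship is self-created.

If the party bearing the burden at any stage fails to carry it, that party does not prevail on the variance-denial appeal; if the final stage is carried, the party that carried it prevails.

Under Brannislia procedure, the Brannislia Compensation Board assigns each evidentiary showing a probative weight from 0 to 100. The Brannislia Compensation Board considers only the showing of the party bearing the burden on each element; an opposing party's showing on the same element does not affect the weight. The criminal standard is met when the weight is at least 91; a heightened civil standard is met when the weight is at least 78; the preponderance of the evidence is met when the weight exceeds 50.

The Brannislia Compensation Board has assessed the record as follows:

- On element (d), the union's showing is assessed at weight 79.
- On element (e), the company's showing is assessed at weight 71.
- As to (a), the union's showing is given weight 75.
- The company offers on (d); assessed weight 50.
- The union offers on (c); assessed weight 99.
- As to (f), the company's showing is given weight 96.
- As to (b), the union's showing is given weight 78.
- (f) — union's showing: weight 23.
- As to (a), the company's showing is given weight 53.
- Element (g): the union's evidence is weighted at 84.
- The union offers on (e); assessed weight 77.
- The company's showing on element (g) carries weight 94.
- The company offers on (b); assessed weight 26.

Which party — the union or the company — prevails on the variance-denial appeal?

Stage 1 — burden on union; standard: the criminal standard (weight is at least 91).
    (a): 75 (company's 53 disregarded) < 91 [not met]
    (b): 78 (company's 26 disregarded) < 91 [not met]
    (c): 99 ≥ 91 [met]
  Not every element is met, so the union fails to carry Stage 1.
So the company prevails.

company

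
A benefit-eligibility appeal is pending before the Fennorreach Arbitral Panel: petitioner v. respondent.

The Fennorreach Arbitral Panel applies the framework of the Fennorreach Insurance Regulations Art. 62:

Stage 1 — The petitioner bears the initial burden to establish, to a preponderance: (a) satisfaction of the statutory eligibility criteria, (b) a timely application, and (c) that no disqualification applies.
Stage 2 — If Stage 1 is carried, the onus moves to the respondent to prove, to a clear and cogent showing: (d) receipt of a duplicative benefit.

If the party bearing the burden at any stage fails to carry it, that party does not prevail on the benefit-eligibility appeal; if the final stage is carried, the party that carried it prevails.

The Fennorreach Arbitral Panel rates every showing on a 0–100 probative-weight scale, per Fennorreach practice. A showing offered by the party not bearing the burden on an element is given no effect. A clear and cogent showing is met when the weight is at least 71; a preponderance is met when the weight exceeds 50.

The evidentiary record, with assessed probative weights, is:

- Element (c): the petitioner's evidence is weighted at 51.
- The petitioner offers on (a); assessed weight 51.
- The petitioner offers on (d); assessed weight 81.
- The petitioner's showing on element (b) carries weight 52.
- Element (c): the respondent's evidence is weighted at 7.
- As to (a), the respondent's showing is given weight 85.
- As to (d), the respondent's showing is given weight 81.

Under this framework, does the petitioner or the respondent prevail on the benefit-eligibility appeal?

Stage 1 — burden on petitioner; standard: a preponderance (weight exceeds 50).
    (a): 51 (respondent's 85 disregarded) > 50 [met]
    (b): 52 > 50 [met]
    (c): 51 (respondent's 7 disregarded) > 50 [met]
  All elements met. The burden passes to the respondent.
Stage 2 — burden on respondent; standard: a clear and cogent showing (weight is at least 71).
    (d): 81 (petitioner's 81 disregarded) ≥ 71 [met]
  The respondent carries the last stage.
All stages carried — the respondent prevails.

respondent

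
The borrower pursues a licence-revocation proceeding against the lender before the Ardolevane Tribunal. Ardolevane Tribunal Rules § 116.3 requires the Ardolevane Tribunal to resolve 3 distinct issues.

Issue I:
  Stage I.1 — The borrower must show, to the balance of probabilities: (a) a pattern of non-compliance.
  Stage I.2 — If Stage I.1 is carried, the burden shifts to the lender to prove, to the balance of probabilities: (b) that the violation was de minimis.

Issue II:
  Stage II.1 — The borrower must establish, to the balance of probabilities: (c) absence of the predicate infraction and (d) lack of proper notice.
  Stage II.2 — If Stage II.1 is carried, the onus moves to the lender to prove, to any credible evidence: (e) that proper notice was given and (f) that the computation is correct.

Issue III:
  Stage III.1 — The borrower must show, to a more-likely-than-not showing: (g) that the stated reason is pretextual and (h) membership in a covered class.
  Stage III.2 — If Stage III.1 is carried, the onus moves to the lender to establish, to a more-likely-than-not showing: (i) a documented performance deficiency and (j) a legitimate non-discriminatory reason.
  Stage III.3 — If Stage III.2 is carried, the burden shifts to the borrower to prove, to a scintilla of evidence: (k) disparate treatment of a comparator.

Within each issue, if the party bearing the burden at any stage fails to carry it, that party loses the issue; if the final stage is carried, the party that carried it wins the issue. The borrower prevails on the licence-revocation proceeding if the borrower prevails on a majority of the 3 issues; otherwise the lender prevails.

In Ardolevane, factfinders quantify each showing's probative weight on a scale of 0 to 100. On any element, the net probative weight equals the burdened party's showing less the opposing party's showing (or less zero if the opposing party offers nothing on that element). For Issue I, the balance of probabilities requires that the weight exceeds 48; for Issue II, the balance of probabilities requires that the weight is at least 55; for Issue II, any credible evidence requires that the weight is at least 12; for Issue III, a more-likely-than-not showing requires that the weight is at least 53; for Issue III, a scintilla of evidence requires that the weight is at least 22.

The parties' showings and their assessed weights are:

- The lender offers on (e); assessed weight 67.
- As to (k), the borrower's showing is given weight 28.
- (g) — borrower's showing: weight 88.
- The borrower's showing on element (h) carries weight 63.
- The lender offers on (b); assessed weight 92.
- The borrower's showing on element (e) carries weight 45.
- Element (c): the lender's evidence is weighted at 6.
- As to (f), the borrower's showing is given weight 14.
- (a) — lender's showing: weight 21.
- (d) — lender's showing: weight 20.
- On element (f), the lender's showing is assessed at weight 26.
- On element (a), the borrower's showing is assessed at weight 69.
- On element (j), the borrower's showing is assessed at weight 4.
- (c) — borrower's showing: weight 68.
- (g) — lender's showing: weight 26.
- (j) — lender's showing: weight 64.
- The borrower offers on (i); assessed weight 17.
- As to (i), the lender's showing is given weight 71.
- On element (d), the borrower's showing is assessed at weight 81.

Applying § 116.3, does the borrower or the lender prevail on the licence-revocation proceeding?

lender

— Issue I —
At Stage I.1 the borrower must meet the balance of probabilities (weight exceeds 48): on (a) the weight is 69 less the opposing 21 gives net 48, ≤ 48, so (a) does not meet the standard.
  Not every element is met, so the borrower fails to carry Stage I.1.
So the lender prevails on this issue.
— Issue II —
Stage II.1 (borrower, the balance of probabilities, weight is at least 55): (c) net 68−6=62 ≥ 55 — meets; (d) net 81−20=61 ≥ 55 — meets.
  All elements met. The burden passes to the lender.
Stage II.2 (lender, any credible evidence, weight is at least 12): (e) net 67−45=22 ≥ 12 — meets; (f) net 26−14=12 ≥ 12 — meets.
  Stage II.2 carried; the final stage is satisfied.
Every stage carried; the lender prevails on this issue.
— Issue III —
Stage III.1 — burden on borrower; standard: a more-likely-than-not showing (weight is at least 53).
    (g): 88 − 26 = 62 ≥ 53 [met]
    (h): 63 ≥ 53 [met]
  Stage III.1 is satisfied; the onus moves to the lender.
Stage III.2 — burden on lender; standard: a more-likely-than-not showing (weight is at least 53).
    (i): 71 − 17 = 54 ≥ 53 [met]
    (j): 64 − 4 = 60 ≥ 53 [met]
  Stage III.2 is satisfied; the onus moves to the borrower.
Stage III.3 — burden on borrower; standard: a scintilla of evidence (weight is at least 22).
    (k): 28 ≥ 22 [met]
  Stage III.3 carried; the final stage is satisfied.
With every stage satisfied, the borrower prevails on this issue.
Per-issue: Issue I → lender; Issue II → lender; Issue III → borrower. The borrower must prevail on a majority of issues; overall, the lender prevails.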